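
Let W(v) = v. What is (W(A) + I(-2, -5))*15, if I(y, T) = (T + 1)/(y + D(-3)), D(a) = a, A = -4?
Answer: -48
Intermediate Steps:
I(y, T) = (1 + T)/(-3 + y) (I(y, T) = (T + 1)/(y - 3) = (1 + T)/(-3 + y))
(W(A) + I(-2, -5))*15 = (-4 + (1 - 5)/(-3 - 2))*15 = (-4 - 4/(-5))*15 = (-4 - ⅕*(-4))*15 = (-4 + ⅘)*15 = -16/5*15 = -48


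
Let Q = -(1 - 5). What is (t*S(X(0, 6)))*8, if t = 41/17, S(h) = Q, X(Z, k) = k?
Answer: 1312/17 ≈ 77.177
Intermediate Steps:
Q = 4 (Q = -1*(-4) = 4)
S(h) = 4
t = 41/17 (t = 41*(1/17) = 41/17 ≈ 2.4118)
(t*S(X(0, 6)))*8 = ((41/17)*4)*8 = (164/17)*8 = 1312/17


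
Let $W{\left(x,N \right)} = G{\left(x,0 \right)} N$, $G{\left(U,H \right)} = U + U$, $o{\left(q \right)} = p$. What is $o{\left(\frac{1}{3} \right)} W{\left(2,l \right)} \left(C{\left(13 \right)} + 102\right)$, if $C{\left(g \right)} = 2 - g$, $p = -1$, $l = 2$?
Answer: $-728$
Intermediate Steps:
$o{\left(q \right)} = -1$
$G{\left(U,H \right)} = 2 U$
$W{\left(x,N \right)} = 2 N x$ ($W{\left(x,N \right)} = 2 x N = 2 N x$)
$o{\left(\frac{1}{3} \right)} W{\left(2,l \right)} \left(C{\left(13 \right)} + 102\right) = - 2 \cdot 2 \cdot 2 \left(\left(2 - 13\right) + 102\right) = \left(-1\right) 8 \left(\left(2 - 13\right) + 102\right) = - 8 \left(-11 + 102\right) = \left(-8\right) 91 = -728$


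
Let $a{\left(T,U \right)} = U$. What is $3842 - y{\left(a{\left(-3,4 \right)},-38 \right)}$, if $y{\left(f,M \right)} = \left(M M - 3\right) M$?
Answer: $58600$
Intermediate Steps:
$y{\left(f,M \right)} = M \left(-3 + M^{2}\right)$ ($y{\left(f,M \right)} = \left(M^{2} - 3\right) M = \left(-3 + M^{2}\right) M = M \left(-3 + M^{2}\right)$)
$3842 - y{\left(a{\left(-3,4 \right)},-38 \right)} = 3842 - - 38 \left(-3 + \left(-38\right)^{2}\right) = 3842 - - 38 \left(-3 + 1444\right) = 3842 - \left(-38\right) 1441 = 3842 - -54758 = 3842 + 54758 = 58600$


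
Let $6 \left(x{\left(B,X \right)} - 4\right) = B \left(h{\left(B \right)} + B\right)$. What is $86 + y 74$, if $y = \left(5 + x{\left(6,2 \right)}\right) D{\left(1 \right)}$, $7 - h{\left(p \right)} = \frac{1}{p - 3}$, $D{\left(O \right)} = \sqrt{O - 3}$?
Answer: $86 + \frac{4810 i \sqrt{2}}{3} \approx 86.0 + 2267.5 i$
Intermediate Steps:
$D{\left(O \right)} = \sqrt{-3 + O}$
$h{\left(p \right)} = 7 - \frac{1}{-3 + p}$ ($h{\left(p \right)} = 7 - \frac{1}{p - 3} = 7 - \frac{1}{-3 + p}$)
$x{\left(B,X \right)} = 4 + \frac{B \left(B + \frac{-22 + 7 B}{-3 + B}\right)}{6}$ ($x{\left(B,X \right)} = 4 + \frac{B \left(\frac{-22 + 7 B}{-3 + B} + B\right)}{6} = 4 + \frac{B \left(B + \frac{-22 + 7 B}{-3 + B}\right)}{6}$)
$y = \frac{65 i \sqrt{2}}{3}$ ($y = \left(5 + \frac{-72 + 6^{3} + 2 \cdot 6 + 4 \cdot 6^{2}}{6 \left(-3 + 6\right)}\right) \sqrt{-3 + 1} = \left(5 + \frac{-72 + 216 + 12 + 4 \cdot 36}{6 \cdot 3}\right) \sqrt{-2} = \left(5 + \frac{1}{6} \cdot \frac{1}{3} \left(-72 + 216 + 12 + 144\right)\right) i \sqrt{2} = \left(5 + \frac{1}{6} \cdot \frac{1}{3} \cdot 300\right) i \sqrt{2} = \left(5 + \frac{50}{3}\right) i \sqrt{2} = \frac{65 i \sqrt{2}}{3} \approx 30.641 i$)
$86 + y 74 = 86 + \frac{65 i \sqrt{2}}{3} \cdot 74 = 86 + \frac{4810 i \sqrt{2}}{3}$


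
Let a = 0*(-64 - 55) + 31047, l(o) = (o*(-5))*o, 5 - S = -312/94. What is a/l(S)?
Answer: -68582823/764405 ≈ -89.721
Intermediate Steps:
S = 391/47 (S = 5 - (-312)/94 = 5 - 1*(-156/47) = 5 + 156/47 = 391/47 ≈ 8.3192)
l(o) = -5*o**2 (l(o) = (-5*o)*o = -5*o**2)
a = 31047 (a = 0*(-119) + 31047 = 0 + 31047 = 31047)
a/l(S) = 31047/((-5*(391/47)**2)) = 31047/((-5*152881/2209)) = 31047/(-764405/2209) = 31047*(-2209/764405) = -68582823/764405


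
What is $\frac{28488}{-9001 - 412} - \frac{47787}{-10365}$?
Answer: $\frac{51513637}{32521915} \approx 1.584$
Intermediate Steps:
$\frac{28488}{-9001 - 412} - \frac{47787}{-10365} = \frac{28488}{-9001 - 412} - - \frac{15929}{3455} = \frac{28488}{-9413} + \frac{15929}{3455} = 28488 \left(- \frac{1}{9413}\right) + \frac{15929}{3455} = - \frac{28488}{9413} + \frac{15929}{3455} = \frac{51513637}{32521915}$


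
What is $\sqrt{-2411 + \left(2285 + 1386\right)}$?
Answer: $6 \sqrt{35} \approx 35.496$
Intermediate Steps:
$\sqrt{-2411 + \left(2285 + 1386\right)} = \sqrt{-2411 + 3671} = \sqrt{1260} = 6 \sqrt{35}$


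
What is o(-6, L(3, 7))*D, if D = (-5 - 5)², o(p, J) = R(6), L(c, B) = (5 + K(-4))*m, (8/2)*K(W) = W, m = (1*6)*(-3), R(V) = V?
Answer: 600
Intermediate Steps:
m = -18 (m = 6*(-3) = -18)
K(W) = W/4
L(c, B) = -72 (L(c, B) = (5 + (¼)*(-4))*(-18) = (5 - 1)*(-18) = 4*(-18) = -72)
o(p, J) = 6
D = 100 (D = (-10)² = 100)
o(-6, L(3, 7))*D = 6*100 = 600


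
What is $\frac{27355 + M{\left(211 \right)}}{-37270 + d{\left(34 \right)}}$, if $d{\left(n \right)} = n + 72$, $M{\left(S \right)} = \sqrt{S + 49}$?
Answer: $- \frac{27355}{37164} - \frac{\sqrt{65}}{18582} \approx -0.7365$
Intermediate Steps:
$M{\left(S \right)} = \sqrt{49 + S}$
$d{\left(n \right)} = 72 + n$
$\frac{27355 + M{\left(211 \right)}}{-37270 + d{\left(34 \right)}} = \frac{27355 + \sqrt{49 + 211}}{-37270 + \left(72 + 34\right)} = \frac{27355 + \sqrt{260}}{-37270 + 106} = \frac{27355 + 2 \sqrt{65}}{-37164} = \left(27355 + 2 \sqrt{65}\right) \left(- \frac{1}{37164}\right) = - \frac{27355}{37164} - \frac{\sqrt{65}}{18582}$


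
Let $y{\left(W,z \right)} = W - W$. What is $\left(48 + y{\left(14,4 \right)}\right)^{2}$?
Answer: $2304$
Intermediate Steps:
$y{\left(W,z \right)} = 0$
$\left(48 + y{\left(14,4 \right)}\right)^{2} = \left(48 + 0\right)^{2} = 48^{2} = 2304$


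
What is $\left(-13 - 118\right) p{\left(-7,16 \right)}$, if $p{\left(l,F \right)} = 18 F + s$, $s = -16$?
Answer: $-35632$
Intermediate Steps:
$p{\left(l,F \right)} = -16 + 18 F$ ($p{\left(l,F \right)} = 18 F - 16 = -16 + 18 F$)
$\left(-13 - 118\right) p{\left(-7,16 \right)} = \left(-13 - 118\right) \left(-16 + 18 \cdot 16\right) = \left(-13 - 118\right) \left(-16 + 288\right) = \left(-131\right) 272 = -35632$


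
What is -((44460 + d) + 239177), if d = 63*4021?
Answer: -536960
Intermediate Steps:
d = 253323
-((44460 + d) + 239177) = -((44460 + 253323) + 239177) = -(297783 + 239177) = -1*536960 = -536960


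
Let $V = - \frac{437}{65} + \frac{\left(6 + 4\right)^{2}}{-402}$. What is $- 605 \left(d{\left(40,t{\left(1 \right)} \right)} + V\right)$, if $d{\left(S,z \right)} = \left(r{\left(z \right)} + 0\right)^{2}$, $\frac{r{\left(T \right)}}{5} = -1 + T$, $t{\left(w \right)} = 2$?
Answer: $- \frac{28500098}{2613} \approx -10907.0$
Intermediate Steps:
$r{\left(T \right)} = -5 + 5 T$ ($r{\left(T \right)} = 5 \left(-1 + T\right) = -5 + 5 T$)
$d{\left(S,z \right)} = \left(-5 + 5 z\right)^{2}$ ($d{\left(S,z \right)} = \left(\left(-5 + 5 z\right) + 0\right)^{2} = \left(-5 + 5 z\right)^{2}$)
$V = - \frac{91087}{13065}$ ($V = \left(-437\right) \frac{1}{65} + 10^{2} \left(- \frac{1}{402}\right) = - \frac{437}{65} + 100 \left(- \frac{1}{402}\right) = - \frac{437}{65} - \frac{50}{201} = - \frac{91087}{13065} \approx -6.9718$)
$- 605 \left(d{\left(40,t{\left(1 \right)} \right)} + V\right) = - 605 \left(25 \left(-1 + 2\right)^{2} - \frac{91087}{13065}\right) = - 605 \left(25 \cdot 1^{2} - \frac{91087}{13065}\right) = - 605 \left(25 \cdot 1 - \frac{91087}{13065}\right) = - 605 \left(25 - \frac{91087}{13065}\right) = \left(-605\right) \frac{235538}{13065} = - \frac{28500098}{2613}$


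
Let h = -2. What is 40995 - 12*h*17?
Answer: 41403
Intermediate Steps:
40995 - 12*h*17 = 40995 - 12*(-2)*17 = 40995 + 24*17 = 40995 + 408 = 41403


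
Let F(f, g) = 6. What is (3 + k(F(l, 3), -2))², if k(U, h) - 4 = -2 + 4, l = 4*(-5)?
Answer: 81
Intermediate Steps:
l = -20
k(U, h) = 6 (k(U, h) = 4 + (-2 + 4) = 4 + 2 = 6)
(3 + k(F(l, 3), -2))² = (3 + 6)² = 9² = 81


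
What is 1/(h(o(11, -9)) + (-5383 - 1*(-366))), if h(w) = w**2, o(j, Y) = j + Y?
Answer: -1/5013 ≈ -0.00019948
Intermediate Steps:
o(j, Y) = Y + j
1/(h(o(11, -9)) + (-5383 - 1*(-366))) = 1/((-9 + 11)**2 + (-5383 - 1*(-366))) = 1/(2**2 + (-5383 + 366)) = 1/(4 - 5017) = 1/(-5013) = -1/5013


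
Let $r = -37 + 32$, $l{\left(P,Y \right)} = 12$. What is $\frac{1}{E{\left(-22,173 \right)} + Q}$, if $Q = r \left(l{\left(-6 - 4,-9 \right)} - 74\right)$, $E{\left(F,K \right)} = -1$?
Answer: $\frac{1}{309} \approx 0.0032362$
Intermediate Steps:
$r = -5$
$Q = 310$ ($Q = - 5 \left(12 - 74\right) = \left(-5\right) \left(-62\right) = 310$)
$\frac{1}{E{\left(-22,173 \right)} + Q} = \frac{1}{-1 + 310} = \frac{1}{309}$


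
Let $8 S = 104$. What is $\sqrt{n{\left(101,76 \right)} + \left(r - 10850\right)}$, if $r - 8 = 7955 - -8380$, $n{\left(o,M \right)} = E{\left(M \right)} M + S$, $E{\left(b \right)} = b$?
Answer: $\sqrt{11282} \approx 106.22$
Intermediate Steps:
$S = 13$ ($S = \frac{1}{8} \cdot 104 = 13$)
$n{\left(o,M \right)} = 13 + M^{2}$ ($n{\left(o,M \right)} = M M + 13 = M^{2} + 13 = 13 + M^{2}$)
$r = 16343$ ($r = 8 + \left(7955 - -8380\right) = 8 + \left(7955 + 8380\right) = 8 + 16335 = 16343$)
$\sqrt{n{\left(101,76 \right)} + \left(r - 10850\right)} = \sqrt{\left(13 + 76^{2}\right) + \left(16343 - 10850\right)} = \sqrt{\left(13 + 5776\right) + 5493} = \sqrt{5789 + 5493} = \sqrt{11282}$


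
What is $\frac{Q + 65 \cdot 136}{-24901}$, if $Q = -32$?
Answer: $- \frac{8808}{24901} \approx -0.35372$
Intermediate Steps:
$\frac{Q + 65 \cdot 136}{-24901} = \frac{-32 + 65 \cdot 136}{-24901} = \left(-32 + 8840\right) \left(- \frac{1}{24901}\right) = 8808 \left(- \frac{1}{24901}\right) = - \frac{8808}{24901}$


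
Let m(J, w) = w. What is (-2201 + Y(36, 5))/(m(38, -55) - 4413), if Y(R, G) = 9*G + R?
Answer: 530/1117 ≈ 0.47449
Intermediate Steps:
Y(R, G) = R + 9*G
(-2201 + Y(36, 5))/(m(38, -55) - 4413) = (-2201 + (36 + 9*5))/(-55 - 4413) = (-2201 + (36 + 45))/(-4468) = (-2201 + 81)*(-1/4468) = -2120*(-1/4468) = 530/1117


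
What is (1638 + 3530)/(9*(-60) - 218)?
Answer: -2584/379 ≈ -6.8179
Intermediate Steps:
(1638 + 3530)/(9*(-60) - 218) = 5168/(-540 - 218) = 5168/(-758) = 5168*(-1/758) = -2584/379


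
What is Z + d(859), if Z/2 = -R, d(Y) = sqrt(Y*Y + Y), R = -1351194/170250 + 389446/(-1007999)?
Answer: 476101794102/28601971625 + 2*sqrt(184685) ≈ 876.15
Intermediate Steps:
R = -238050897051/28601971625 (R = -1351194*1/170250 + 389446*(-1/1007999) = -225199/28375 - 389446/1007999 = -238050897051/28601971625 ≈ -8.3229)
d(Y) = sqrt(Y + Y**2) (d(Y) = sqrt(Y**2 + Y) = sqrt(Y + Y**2))
Z = 476101794102/28601971625 (Z = 2*(-1*(-238050897051/28601971625)) = 2*(238050897051/28601971625) = 476101794102/28601971625 ≈ 16.646)
Z + d(859) = 476101794102/28601971625 + sqrt(859*(1 + 859)) = 476101794102/28601971625 + sqrt(859*860) = 476101794102/28601971625 + sqrt(738740) = 476101794102/28601971625 + 2*sqrt(184685)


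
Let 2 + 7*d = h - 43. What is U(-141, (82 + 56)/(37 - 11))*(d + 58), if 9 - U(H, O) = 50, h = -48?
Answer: -12833/7 ≈ -1833.3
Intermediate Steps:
U(H, O) = -41 (U(H, O) = 9 - 1*50 = 9 - 50 = -41)
d = -93/7 (d = -2/7 + (-48 - 43)/7 = -2/7 + (⅐)*(-91) = -2/7 - 13 = -93/7 ≈ -13.286)
U(-141, (82 + 56)/(37 - 11))*(d + 58) = -41*(-93/7 + 58) = -41*313/7 = -12833/7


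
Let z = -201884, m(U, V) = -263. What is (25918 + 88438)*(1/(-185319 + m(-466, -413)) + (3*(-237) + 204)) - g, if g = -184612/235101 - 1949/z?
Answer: -255346051497980682690631/4404151322182644 ≈ -5.7978e+7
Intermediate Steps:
g = -36811997159/47463130284 (g = -184612/235101 - 1949/(-201884) = -184612*1/235101 - 1949*(-1/201884) = -184612/235101 + 1949/201884 = -36811997159/47463130284 ≈ -0.77559)
(25918 + 88438)*(1/(-185319 + m(-466, -413)) + (3*(-237) + 204)) - g = (25918 + 88438)*(1/(-185319 - 263) + (3*(-237) + 204)) - 1*(-36811997159/47463130284) = 114356*(1/(-185582) + (-711 + 204)) + 36811997159/47463130284 = 114356*(-1/185582 - 507) + 36811997159/47463130284 = 114356*(-94090075/185582) + 36811997159/47463130284 = -5379882308350/92791 + 36811997159/47463130284 = -255346051497980682690631/4404151322182644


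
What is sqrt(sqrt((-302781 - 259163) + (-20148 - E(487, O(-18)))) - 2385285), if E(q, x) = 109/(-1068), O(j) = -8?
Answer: sqrt(-680178329460 + 534*I*sqrt(165986997249))/534 ≈ 0.247 + 1544.4*I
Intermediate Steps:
E(q, x) = -109/1068 (E(q, x) = 109*(-1/1068) = -109/1068)
sqrt(sqrt((-302781 - 259163) + (-20148 - E(487, O(-18)))) - 2385285) = sqrt(sqrt((-302781 - 259163) + (-20148 - 1*(-109/1068))) - 2385285) = sqrt(sqrt(-561944 + (-20148 + 109/1068)) - 2385285) = sqrt(sqrt(-561944 - 21517955/1068) - 2385285) = sqrt(sqrt(-621674147/1068) - 2385285) = sqrt(I*sqrt(165986997249)/534 - 2385285) = sqrt(-2385285 + I*sqrt(165986997249)/534)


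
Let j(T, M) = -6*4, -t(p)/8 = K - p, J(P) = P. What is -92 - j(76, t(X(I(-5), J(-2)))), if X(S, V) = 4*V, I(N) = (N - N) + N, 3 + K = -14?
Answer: -68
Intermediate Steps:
K = -17 (K = -3 - 14 = -17)
I(N) = N (I(N) = 0 + N = N)
t(p) = 136 + 8*p (t(p) = -8*(-17 - p) = 136 + 8*p)
j(T, M) = -24
-92 - j(76, t(X(I(-5), J(-2)))) = -92 - 1*(-24) = -92 + 24 = -68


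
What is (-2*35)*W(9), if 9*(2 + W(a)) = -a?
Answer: 210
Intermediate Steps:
W(a) = -2 - a/9 (W(a) = -2 + (-a)/9 = -2 - a/9)
(-2*35)*W(9) = (-2*35)*(-2 - 1/9*9) = -70*(-2 - 1) = -70*(-3) = 210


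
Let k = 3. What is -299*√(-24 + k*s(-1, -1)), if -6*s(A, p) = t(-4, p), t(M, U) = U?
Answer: -299*I*√94/2 ≈ -1449.5*I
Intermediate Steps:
s(A, p) = -p/6
-299*√(-24 + k*s(-1, -1)) = -299*√(-24 + 3*(-⅙*(-1))) = -299*√(-24 + 3*(⅙)) = -299*√(-24 + ½) = -299*I*√94/2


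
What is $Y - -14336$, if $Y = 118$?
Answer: $14454$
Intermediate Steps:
$Y - -14336 = 118 - -14336 = 118 + 14336 = 14454$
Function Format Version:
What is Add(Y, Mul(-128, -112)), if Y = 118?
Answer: 14454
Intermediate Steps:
Add(Y, Mul(-128, -112)) = Add(118, Mul(-128, -112)) = Add(118, 14336) = 14454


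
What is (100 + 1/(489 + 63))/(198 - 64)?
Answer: 55201/73968 ≈ 0.74628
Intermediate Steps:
(100 + 1/(489 + 63))/(198 - 64) = (100 + 1/552)/134 = (100 + 1/552)*(1/134) = (55201/552)*(1/134) = 55201/73968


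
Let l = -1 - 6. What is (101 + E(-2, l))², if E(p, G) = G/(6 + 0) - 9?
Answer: 297025/36 ≈ 8250.7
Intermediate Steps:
l = -7
E(p, G) = -9 + G/6 (E(p, G) = G/6 - 9 = -9 + G/6)
(101 + E(-2, l))² = (101 + (-9 + (⅙)*(-7)))² = (101 + (-9 - 7/6))² = (101 - 61/6)² = (545/6)² = 297025/36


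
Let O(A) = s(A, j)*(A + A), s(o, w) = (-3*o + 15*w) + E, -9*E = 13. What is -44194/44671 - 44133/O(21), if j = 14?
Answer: -51335219/6253940 ≈ -8.2085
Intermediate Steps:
E = -13/9 (E = -⅑*13 = -13/9 ≈ -1.4444)
s(o, w) = -13/9 - 3*o + 15*w (s(o, w) = (-3*o + 15*w) - 13/9 = -13/9 - 3*o + 15*w)
O(A) = 2*A*(1877/9 - 3*A) (O(A) = (-13/9 - 3*A + 15*14)*(A + A) = (-13/9 - 3*A + 210)*(2*A) = (1877/9 - 3*A)*(2*A) = 2*A*(1877/9 - 3*A))
-44194/44671 - 44133/O(21) = -44194/44671 - 44133*3/(14*(1877 - 27*21)) = -44194*1/44671 - 44133*3/(14*(1877 - 567)) = -44194/44671 - 44133/((2/9)*21*1310) = -44194/44671 - 44133/18340/3 = -44194/44671 - 44133*3/18340 = -44194/44671 - 132399/18340 = -51335219/6253940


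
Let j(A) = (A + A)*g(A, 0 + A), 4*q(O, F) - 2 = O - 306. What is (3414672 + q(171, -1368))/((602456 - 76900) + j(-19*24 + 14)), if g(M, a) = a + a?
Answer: 13658555/5228048 ≈ 2.6126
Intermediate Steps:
g(M, a) = 2*a
q(O, F) = -76 + O/4 (q(O, F) = ½ + (O - 306)/4 = ½ + (-306 + O)/4 = ½ + (-153/2 + O/4) = -76 + O/4)
j(A) = 4*A² (j(A) = (A + A)*(2*(0 + A)) = (2*A)*(2*A) = 4*A²)
(3414672 + q(171, -1368))/((602456 - 76900) + j(-19*24 + 14)) = (3414672 + (-76 + (¼)*171))/((602456 - 76900) + 4*(-19*24 + 14)²) = (3414672 + (-76 + 171/4))/(525556 + 4*(-456 + 14)²) = (3414672 - 133/4)/(525556 + 4*(-442)²) = 13658555/(4*(525556 + 4*195364)) = 13658555/(4*(525556 + 781456)) = (13658555/4)/1307012 = (13658555/4)*(1/1307012) = 13658555/5228048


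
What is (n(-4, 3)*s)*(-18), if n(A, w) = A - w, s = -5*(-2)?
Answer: 1260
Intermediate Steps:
s = 10
(n(-4, 3)*s)*(-18) = ((-4 - 1*3)*10)*(-18) = ((-4 - 3)*10)*(-18) = -7*10*(-18) = -70*(-18) = 1260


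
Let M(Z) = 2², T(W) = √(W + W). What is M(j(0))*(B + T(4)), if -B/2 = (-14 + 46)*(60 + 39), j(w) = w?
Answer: -25344 + 8*√2 ≈ -25333.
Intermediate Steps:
T(W) = √2*√W (T(W) = √(2*W) = √2*√W)
B = -6336 (B = -2*(-14 + 46)*(60 + 39) = -64*99 = -2*3168 = -6336)
M(Z) = 4
M(j(0))*(B + T(4)) = 4*(-6336 + √2*√4) = 4*(-6336 + √2*2) = 4*(-6336 + 2*√2) = -25344 + 8*√2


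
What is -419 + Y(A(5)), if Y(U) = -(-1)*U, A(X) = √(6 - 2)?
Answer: -417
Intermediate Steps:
A(X) = 2 (A(X) = √4 = 2)
Y(U) = U
-419 + Y(A(5)) = -419 + 2 = -417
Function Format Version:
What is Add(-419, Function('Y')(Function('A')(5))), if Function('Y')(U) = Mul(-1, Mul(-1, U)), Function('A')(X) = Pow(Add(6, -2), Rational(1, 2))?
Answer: -417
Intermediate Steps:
Function('A')(X) = 2 (Function('A')(X) = Pow(4, Rational(1, 2)) = 2)
Function('Y')(U) = U
Add(-419, Function('Y')(Function('A')(5))) = Add(-419, 2) = -417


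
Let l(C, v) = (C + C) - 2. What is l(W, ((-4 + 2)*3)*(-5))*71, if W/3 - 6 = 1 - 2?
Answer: 1988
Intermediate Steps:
W = 15 (W = 18 + 3*(1 - 2) = 18 + 3*(-1) = 18 - 3 = 15)
l(C, v) = -2 + 2*C (l(C, v) = 2*C - 2 = -2 + 2*C)
l(W, ((-4 + 2)*3)*(-5))*71 = (-2 + 2*15)*71 = (-2 + 30)*71 = 28*71 = 1988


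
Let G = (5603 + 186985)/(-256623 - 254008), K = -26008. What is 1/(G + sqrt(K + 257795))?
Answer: 812738868/499479641713603 + 2154909241*sqrt(231787)/499479641713603 ≈ 0.0020787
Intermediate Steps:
G = -17508/46421 (G = 192588/(-510631) = 192588*(-1/510631) = -17508/46421 ≈ -0.37716)
1/(G + sqrt(K + 257795)) = 1/(-17508/46421 + sqrt(-26008 + 257795)) = 1/(-17508/46421 + sqrt(231787))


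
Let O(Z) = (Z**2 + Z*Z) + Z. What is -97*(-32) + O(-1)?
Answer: 3105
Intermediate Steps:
O(Z) = Z + 2*Z**2 (O(Z) = (Z**2 + Z**2) + Z = 2*Z**2 + Z = Z + 2*Z**2)
-97*(-32) + O(-1) = -97*(-32) - (1 + 2*(-1)) = 3104 - (1 - 2) = 3104 - 1*(-1) = 3104 + 1 = 3105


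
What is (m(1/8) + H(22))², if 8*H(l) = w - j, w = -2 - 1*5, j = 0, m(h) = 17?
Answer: 16641/64 ≈ 260.02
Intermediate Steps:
w = -7 (w = -2 - 5 = -7)
H(l) = -7/8 (H(l) = (-7 - 1*0)/8 = (-7 + 0)/8 = (⅛)*(-7) = -7/8)
(m(1/8) + H(22))² = (17 - 7/8)² = (129/8)² = 16641/64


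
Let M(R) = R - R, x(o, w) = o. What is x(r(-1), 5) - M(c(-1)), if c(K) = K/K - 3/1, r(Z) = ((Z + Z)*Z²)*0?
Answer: 0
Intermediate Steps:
r(Z) = 0 (r(Z) = ((2*Z)*Z²)*0 = (2*Z³)*0 = 0)
c(K) = -2 (c(K) = 1 - 3*1 = 1 - 3 = -2)
M(R) = 0
x(r(-1), 5) - M(c(-1)) = 0 - 1*0 = 0 + 0 = 0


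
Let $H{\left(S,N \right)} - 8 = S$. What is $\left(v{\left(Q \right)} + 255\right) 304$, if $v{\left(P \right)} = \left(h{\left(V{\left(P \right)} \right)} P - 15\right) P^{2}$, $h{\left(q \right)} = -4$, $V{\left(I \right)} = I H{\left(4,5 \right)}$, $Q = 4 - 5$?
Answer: $74176$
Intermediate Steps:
$H{\left(S,N \right)} = 8 + S$
$Q = -1$
$V{\left(I \right)} = 12 I$ ($V{\left(I \right)} = I \left(8 + 4\right) = I 12 = 12 I$)
$v{\left(P \right)} = P^{2} \left(-15 - 4 P\right)$ ($v{\left(P \right)} = \left(- 4 P - 15\right) P^{2} = \left(-15 - 4 P\right) P^{2} = P^{2} \left(-15 - 4 P\right)$)
$\left(v{\left(Q \right)} + 255\right) 304 = \left(\left(-1\right)^{2} \left(-15 - -4\right) + 255\right) 304 = \left(1 \left(-15 + 4\right) + 255\right) 304 = \left(1 \left(-11\right) + 255\right) 304 = \left(-11 + 255\right) 304 = 244 \cdot 304 = 74176$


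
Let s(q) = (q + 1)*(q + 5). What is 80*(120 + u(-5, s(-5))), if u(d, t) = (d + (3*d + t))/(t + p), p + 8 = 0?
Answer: 9800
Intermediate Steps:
p = -8 (p = -8 + 0 = -8)
s(q) = (1 + q)*(5 + q)
u(d, t) = (t + 4*d)/(-8 + t) (u(d, t) = (d + (3*d + t))/(t - 8) = (d + (t + 3*d))/(-8 + t) = (t + 4*d)/(-8 + t))
80*(120 + u(-5, s(-5))) = 80*(120 + ((5 + (-5)**2 + 6*(-5)) + 4*(-5))/(-8 + (5 + (-5)**2 + 6*(-5)))) = 80*(120 + ((5 + 25 - 30) - 20)/(-8 + (5 + 25 - 30))) = 80*(120 + (0 - 20)/(-8 + 0)) = 80*(120 - 20/(-8)) = 80*(120 - 1/8*(-20)) = 80*(120 + 5/2) = 80*(245/2) = 9800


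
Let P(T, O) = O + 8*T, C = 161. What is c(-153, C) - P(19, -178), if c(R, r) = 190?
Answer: 216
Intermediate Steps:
c(-153, C) - P(19, -178) = 190 - (-178 + 8*19) = 190 - (-178 + 152) = 190 - 1*(-26) = 190 + 26 = 216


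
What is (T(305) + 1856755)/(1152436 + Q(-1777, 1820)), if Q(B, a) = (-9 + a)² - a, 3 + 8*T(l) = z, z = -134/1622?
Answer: 3011655985/7186006614 ≈ 0.41910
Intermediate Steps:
z = -67/811 (z = -134/1622 = -1*67/811 = -67/811 ≈ -0.082614)
T(l) = -625/1622 (T(l) = -3/8 + (⅛)*(-67/811) = -3/8 - 67/6488 = -625/1622)
(T(305) + 1856755)/(1152436 + Q(-1777, 1820)) = (-625/1622 + 1856755)/(1152436 + ((-9 + 1820)² - 1*1820)) = 3011655985/(1622*(1152436 + (1811² - 1820))) = 3011655985/(1622*(1152436 + (3279721 - 1820))) = 3011655985/(1622*(1152436 + 3277901)) = (3011655985/1622)/4430337 = (3011655985/1622)*(1/4430337) = 3011655985/7186006614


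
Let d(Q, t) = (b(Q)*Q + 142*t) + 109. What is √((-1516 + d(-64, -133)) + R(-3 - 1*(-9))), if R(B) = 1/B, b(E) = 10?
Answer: I*√753582/6 ≈ 144.68*I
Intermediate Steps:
d(Q, t) = 109 + 10*Q + 142*t (d(Q, t) = (10*Q + 142*t) + 109 = 109 + 10*Q + 142*t)
√((-1516 + d(-64, -133)) + R(-3 - 1*(-9))) = √((-1516 + (109 + 10*(-64) + 142*(-133))) + 1/(-3 - 1*(-9))) = √((-1516 + (109 - 640 - 18886)) + 1/(-3 + 9)) = √((-1516 - 19417) + 1/6) = √(-20933 + ⅙) = √(-125597/6) = I*√753582/6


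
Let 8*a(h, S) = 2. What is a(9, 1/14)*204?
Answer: 51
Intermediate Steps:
a(h, S) = ¼ (a(h, S) = (⅛)*2 = ¼)
a(9, 1/14)*204 = (¼)*204 = 51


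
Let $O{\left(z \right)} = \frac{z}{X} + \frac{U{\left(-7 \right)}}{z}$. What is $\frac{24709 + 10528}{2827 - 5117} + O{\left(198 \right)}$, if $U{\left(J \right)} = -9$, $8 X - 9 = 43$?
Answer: $\frac{2460732}{163735} \approx 15.029$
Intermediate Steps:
$X = \frac{13}{2}$ ($X = \frac{9}{8} + \frac{1}{8} \cdot 43 = \frac{9}{8} + \frac{43}{8} = \frac{13}{2} \approx 6.5$)
$O{\left(z \right)} = - \frac{9}{z} + \frac{2 z}{13}$ ($O{\left(z \right)} = \frac{z}{\frac{13}{2}} - \frac{9}{z} = z \frac{2}{13} - \frac{9}{z} = \frac{2 z}{13} - \frac{9}{z} = - \frac{9}{z} + \frac{2 z}{13}$)
$\frac{24709 + 10528}{2827 - 5117} + O{\left(198 \right)} = \frac{24709 + 10528}{2827 - 5117} + \left(- \frac{9}{198} + \frac{2}{13} \cdot 198\right) = \frac{35237}{-2290} + \left(\left(-9\right) \frac{1}{198} + \frac{396}{13}\right) = 35237 \left(- \frac{1}{2290}\right) + \left(- \frac{1}{22} + \frac{396}{13}\right) = - \frac{35237}{2290} + \frac{8699}{286} = \frac{2460732}{163735}$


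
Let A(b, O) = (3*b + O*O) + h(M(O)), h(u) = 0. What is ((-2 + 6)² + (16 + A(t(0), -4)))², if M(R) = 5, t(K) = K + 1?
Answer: 2601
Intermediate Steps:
t(K) = 1 + K
A(b, O) = O² + 3*b (A(b, O) = (3*b + O*O) + 0 = (3*b + O²) + 0 = (O² + 3*b) + 0 = O² + 3*b)
((-2 + 6)² + (16 + A(t(0), -4)))² = ((-2 + 6)² + (16 + ((-4)² + 3*(1 + 0))))² = (4² + (16 + (16 + 3*1)))² = (16 + (16 + (16 + 3)))² = (16 + (16 + 19))² = (16 + 35)² = 51² = 2601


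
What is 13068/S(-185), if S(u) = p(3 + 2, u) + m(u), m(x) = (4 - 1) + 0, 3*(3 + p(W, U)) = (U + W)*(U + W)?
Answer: 121/100 ≈ 1.2100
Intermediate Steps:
p(W, U) = -3 + (U + W)²/3 (p(W, U) = -3 + ((U + W)*(U + W))/3 = -3 + (U + W)²/3)
m(x) = 3 (m(x) = 3 + 0 = 3)
S(u) = (5 + u)²/3 (S(u) = (-3 + (u + (3 + 2))²/3) + 3 = (-3 + (u + 5)²/3) + 3 = (-3 + (5 + u)²/3) + 3 = (5 + u)²/3)
13068/S(-185) = 13068/(((5 - 185)²/3)) = 13068/(((⅓)*(-180)²)) = 13068/(((⅓)*32400)) = 13068/10800 = 13068*(1/10800) = 121/100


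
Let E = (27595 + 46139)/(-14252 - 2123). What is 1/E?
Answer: -16375/73734 ≈ -0.22208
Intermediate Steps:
E = -73734/16375 (E = 73734/(-16375) = 73734*(-1/16375) = -73734/16375 ≈ -4.5028)
1/E = 1/(-73734/16375) = -16375/73734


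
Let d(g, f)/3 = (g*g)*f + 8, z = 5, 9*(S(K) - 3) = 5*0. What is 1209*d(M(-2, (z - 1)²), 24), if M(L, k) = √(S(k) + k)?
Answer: 1682928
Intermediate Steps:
S(K) = 3 (S(K) = 3 + (5*0)/9 = 3 + (⅑)*0 = 3 + 0 = 3)
M(L, k) = √(3 + k)
d(g, f) = 24 + 3*f*g² (d(g, f) = 3*((g*g)*f + 8) = 3*(g²*f + 8) = 3*(f*g² + 8) = 3*(8 + f*g²) = 24 + 3*f*g²)
1209*d(M(-2, (z - 1)²), 24) = 1209*(24 + 3*24*(√(3 + (5 - 1)²))²) = 1209*(24 + 3*24*(√(3 + 4²))²) = 1209*(24 + 3*24*(√(3 + 16))²) = 1209*(24 + 3*24*(√19)²) = 1209*(24 + 3*24*19) = 1209*(24 + 1368) = 1209*1392 = 1682928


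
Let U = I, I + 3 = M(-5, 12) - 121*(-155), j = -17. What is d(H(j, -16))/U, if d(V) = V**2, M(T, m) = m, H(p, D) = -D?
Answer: 64/4691 ≈ 0.013643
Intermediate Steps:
I = 18764 (I = -3 + (12 - 121*(-155)) = -3 + (12 + 18755) = -3 + 18767 = 18764)
U = 18764
d(H(j, -16))/U = (-1*(-16))**2/18764 = 16**2*(1/18764) = 256*(1/18764) = 64/4691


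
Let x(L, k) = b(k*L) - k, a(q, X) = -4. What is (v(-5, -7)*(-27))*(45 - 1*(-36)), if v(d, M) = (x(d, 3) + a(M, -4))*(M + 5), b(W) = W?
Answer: -96228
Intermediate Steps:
x(L, k) = -k + L*k (x(L, k) = k*L - k = L*k - k = -k + L*k)
v(d, M) = (-7 + 3*d)*(5 + M) (v(d, M) = (3*(-1 + d) - 4)*(M + 5) = ((-3 + 3*d) - 4)*(5 + M) = (-7 + 3*d)*(5 + M))
(v(-5, -7)*(-27))*(45 - 1*(-36)) = ((-35 - 7*(-7) + 15*(-5) + 3*(-7)*(-5))*(-27))*(45 - 1*(-36)) = ((-35 + 49 - 75 + 105)*(-27))*(45 + 36) = (44*(-27))*81 = -1188*81 = -96228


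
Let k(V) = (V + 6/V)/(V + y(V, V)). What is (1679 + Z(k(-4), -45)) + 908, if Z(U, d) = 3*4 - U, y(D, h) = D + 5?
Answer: 15583/6 ≈ 2597.2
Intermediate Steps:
y(D, h) = 5 + D
k(V) = (V + 6/V)/(5 + 2*V) (k(V) = (V + 6/V)/(V + (5 + V)) = (V + 6/V)/(5 + 2*V))
Z(U, d) = 12 - U
(1679 + Z(k(-4), -45)) + 908 = (1679 + (12 - (6 + (-4)**2)/((-4)*(5 + 2*(-4))))) + 908 = (1679 + (12 - (-1)*(6 + 16)/(4*(5 - 8)))) + 908 = (1679 + (12 - (-1)*22/(4*(-3)))) + 908 = (1679 + (12 - (-1)*(-1)*22/(4*3))) + 908 = (1679 + (12 - 1*11/6)) + 908 = (1679 + (12 - 11/6)) + 908 = (1679 + 61/6) + 908 = 10135/6 + 908 = 15583/6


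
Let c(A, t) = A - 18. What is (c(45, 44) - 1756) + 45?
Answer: -1684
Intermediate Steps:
c(A, t) = -18 + A
(c(45, 44) - 1756) + 45 = ((-18 + 45) - 1756) + 45 = (27 - 1756) + 45 = -1729 + 45 = -1684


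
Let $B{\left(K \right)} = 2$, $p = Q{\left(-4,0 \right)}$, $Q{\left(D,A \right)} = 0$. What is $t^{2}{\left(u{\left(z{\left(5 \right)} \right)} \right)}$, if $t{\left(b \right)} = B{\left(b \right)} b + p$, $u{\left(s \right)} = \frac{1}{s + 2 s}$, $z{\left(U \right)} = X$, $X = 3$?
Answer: $\frac{4}{81} \approx 0.049383$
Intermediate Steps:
$p = 0$
$z{\left(U \right)} = 3$
$u{\left(s \right)} = \frac{1}{3 s}$
$t{\left(b \right)} = 2 b$ ($t{\left(b \right)} = 2 b + 0 = 2 b$)
$t^{2}{\left(u{\left(z{\left(5 \right)} \right)} \right)} = \left(2 \frac{1}{3 \cdot 3}\right)^{2} = \left(2 \cdot \frac{1}{3} \cdot \frac{1}{3}\right)^{2} = \left(2 \cdot \frac{1}{9}\right)^{2} = \left(\frac{2}{9}\right)^{2} = \frac{4}{81}$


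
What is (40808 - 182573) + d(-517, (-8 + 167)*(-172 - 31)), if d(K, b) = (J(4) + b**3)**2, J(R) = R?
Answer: 1130730152522919673608067276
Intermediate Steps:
d(K, b) = (4 + b**3)**2
(40808 - 182573) + d(-517, (-8 + 167)*(-172 - 31)) = (40808 - 182573) + (4 + ((-8 + 167)*(-172 - 31))**3)**2 = -141765 + (4 + (159*(-203))**3)**2 = -141765 + (4 + (-32277)**3)**2 = -141765 + (4 - 33626331237933)**2 = -141765 + (-33626331237929)**2 = -141765 + 1130730152522919673608209041 = 1130730152522919673608067276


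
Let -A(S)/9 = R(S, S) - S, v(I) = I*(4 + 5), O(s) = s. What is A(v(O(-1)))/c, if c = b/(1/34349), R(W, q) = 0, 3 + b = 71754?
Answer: -27/821525033 ≈ -3.2866e-8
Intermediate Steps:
b = 71751 (b = -3 + 71754 = 71751)
v(I) = 9*I (v(I) = I*9 = 9*I)
A(S) = 9*S (A(S) = -9*(0 - S) = -(-9)*S = 9*S)
c = 2464575099 (c = 71751/(1/34349) = 71751*34349 = 2464575099)
A(v(O(-1)))/c = (9*(9*(-1)))/2464575099 = (9*(-9))*(1/2464575099) = -81*1/2464575099 = -27/821525033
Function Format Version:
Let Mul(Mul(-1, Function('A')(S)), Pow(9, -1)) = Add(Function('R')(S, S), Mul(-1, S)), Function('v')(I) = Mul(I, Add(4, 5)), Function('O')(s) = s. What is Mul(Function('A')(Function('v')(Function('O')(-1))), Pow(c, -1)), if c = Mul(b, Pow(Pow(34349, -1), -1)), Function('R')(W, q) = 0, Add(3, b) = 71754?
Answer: Rational(-27, 821525033) ≈ -3.2866e-8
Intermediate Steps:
b = 71751 (b = Add(-3, 71754) = 71751)
Function('v')(I) = Mul(9, I) (Function('v')(I) = Mul(I, 9) = Mul(9, I))
Function('A')(S) = Mul(9, S) (Function('A')(S) = Mul(-9, Add(0, Mul(-1, S))) = Mul(-9, Mul(-1, S)) = Mul(9, S))
c = 2464575099 (c = Mul(71751, Pow(Pow(34349, -1), -1)) = Mul(71751, Pow(Rational(1, 34349), -1)) = Mul(71751, 34349) = 2464575099)
Mul(Function('A')(Function('v')(Function('O')(-1))), Pow(c, -1)) = Mul(Mul(9, Mul(9, -1)), Pow(2464575099, -1)) = Mul(Mul(9, -9), Rational(1, 2464575099)) = Mul(-81, Rational(1, 2464575099)) = Rational(-27, 821525033)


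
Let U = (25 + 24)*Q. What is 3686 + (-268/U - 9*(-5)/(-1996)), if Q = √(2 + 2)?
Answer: 360235875/97804 ≈ 3683.2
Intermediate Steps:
Q = 2 (Q = √4 = 2)
U = 98 (U = (25 + 24)*2 = 49*2 = 98)
3686 + (-268/U - 9*(-5)/(-1996)) = 3686 + (-268/98 - 9*(-5)/(-1996)) = 3686 + (-268*1/98 + 45*(-1/1996)) = 3686 + (-134/49 - 45/1996) = 3686 - 269669/97804 = 360235875/97804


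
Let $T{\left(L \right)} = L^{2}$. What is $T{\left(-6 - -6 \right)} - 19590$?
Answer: $-19590$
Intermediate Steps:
$T{\left(-6 - -6 \right)} - 19590 = \left(-6 - -6\right)^{2} - 19590 = \left(-6 + 6\right)^{2} - 19590 = 0^{2} - 19590 = 0 - 19590 = -19590$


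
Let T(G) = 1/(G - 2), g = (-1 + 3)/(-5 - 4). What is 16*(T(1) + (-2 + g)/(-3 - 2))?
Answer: -80/9 ≈ -8.8889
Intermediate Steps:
g = -2/9 (g = 2/(-9) = 2*(-⅑) = -2/9 ≈ -0.22222)
T(G) = 1/(-2 + G)
16*(T(1) + (-2 + g)/(-3 - 2)) = 16*(1/(-2 + 1) + (-2 - 2/9)/(-3 - 2)) = 16*(1/(-1) - 20/9/(-5)) = 16*(-1 - 20/9*(-⅕)) = 16*(-1 + 4/9) = 16*(-5/9) = -80/9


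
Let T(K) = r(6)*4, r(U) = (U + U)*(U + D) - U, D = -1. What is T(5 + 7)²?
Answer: 46656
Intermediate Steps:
r(U) = -U + 2*U*(-1 + U) (r(U) = (U + U)*(U - 1) - U = (2*U)*(-1 + U) - U = 2*U*(-1 + U) - U = -U + 2*U*(-1 + U))
T(K) = 216 (T(K) = (6*(-3 + 2*6))*4 = (6*(-3 + 12))*4 = (6*9)*4 = 54*4 = 216)
T(5 + 7)² = 216² = 46656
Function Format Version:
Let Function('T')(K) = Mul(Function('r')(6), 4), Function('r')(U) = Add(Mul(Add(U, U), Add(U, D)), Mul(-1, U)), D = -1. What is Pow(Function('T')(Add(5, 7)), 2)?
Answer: 46656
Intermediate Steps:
Function('r')(U) = Add(Mul(-1, U), Mul(2, U, Add(-1, U))) (Function('r')(U) = Add(Mul(Add(U, U), Add(U, -1)), Mul(-1, U)) = Add(Mul(Mul(2, U), Add(-1, U)), Mul(-1, U)) = Add(Mul(2, U, Add(-1, U)), Mul(-1, U)) = Add(Mul(-1, U), Mul(2, U, Add(-1, U))))
Function('T')(K) = 216 (Function('T')(K) = Mul(Mul(6, Add(-3, Mul(2, 6))), 4) = Mul(Mul(6, Add(-3, 12)), 4) = Mul(Mul(6, 9), 4) = Mul(54, 4) = 216)
Pow(Function('T')(Add(5, 7)), 2) = Pow(216, 2) = 46656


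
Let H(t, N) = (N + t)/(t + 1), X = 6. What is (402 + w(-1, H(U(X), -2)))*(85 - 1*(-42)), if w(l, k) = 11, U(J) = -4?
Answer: 52451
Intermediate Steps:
H(t, N) = (N + t)/(1 + t)
(402 + w(-1, H(U(X), -2)))*(85 - 1*(-42)) = (402 + 11)*(85 - 1*(-42)) = 413*(85 + 42) = 413*127 = 52451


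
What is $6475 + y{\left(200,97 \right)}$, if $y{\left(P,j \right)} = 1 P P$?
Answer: $46475$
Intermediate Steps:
$y{\left(P,j \right)} = P^{2}$ ($y{\left(P,j \right)} = P P = P^{2}$)
$6475 + y{\left(200,97 \right)} = 6475 + 200^{2} = 6475 + 40000 = 46475$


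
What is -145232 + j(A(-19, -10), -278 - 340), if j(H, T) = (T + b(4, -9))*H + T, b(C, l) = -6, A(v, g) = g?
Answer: -139610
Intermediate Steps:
j(H, T) = T + H*(-6 + T) (j(H, T) = (T - 6)*H + T = (-6 + T)*H + T = H*(-6 + T) + T = T + H*(-6 + T))
-145232 + j(A(-19, -10), -278 - 340) = -145232 + ((-278 - 340) - 6*(-10) - 10*(-278 - 340)) = -145232 + (-618 + 60 - 10*(-618)) = -145232 + (-618 + 60 + 6180) = -145232 + 5622 = -139610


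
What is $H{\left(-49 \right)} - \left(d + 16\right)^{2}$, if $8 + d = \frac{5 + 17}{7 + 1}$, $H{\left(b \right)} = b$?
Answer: $- \frac{2633}{16} \approx -164.56$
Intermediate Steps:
$d = - \frac{21}{4}$ ($d = -8 + \frac{5 + 17}{7 + 1} = -8 + \frac{22}{8} = -8 + 22 \cdot \frac{1}{8} = -8 + \frac{11}{4} = - \frac{21}{4} \approx -5.25$)
$H{\left(-49 \right)} - \left(d + 16\right)^{2} = -49 - \left(- \frac{21}{4} + 16\right)^{2} = -49 - \left(\frac{43}{4}\right)^{2} = -49 - \frac{1849}{16} = - \frac{2633}{16}$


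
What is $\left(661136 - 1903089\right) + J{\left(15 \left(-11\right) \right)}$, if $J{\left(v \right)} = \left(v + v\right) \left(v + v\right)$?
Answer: $-1133053$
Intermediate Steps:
$J{\left(v \right)} = 4 v^{2}$ ($J{\left(v \right)} = 2 v 2 v = 4 v^{2}$)
$\left(661136 - 1903089\right) + J{\left(15 \left(-11\right) \right)} = \left(661136 - 1903089\right) + 4 \left(15 \left(-11\right)\right)^{2} = -1241953 + 4 \left(-165\right)^{2} = -1241953 + 4 \cdot 27225 = -1241953 + 108900 = -1133053$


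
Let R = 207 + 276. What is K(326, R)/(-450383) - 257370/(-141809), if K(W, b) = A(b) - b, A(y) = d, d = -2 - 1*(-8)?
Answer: 115982715603/63868362847 ≈ 1.8160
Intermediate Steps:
d = 6 (d = -2 + 8 = 6)
A(y) = 6
R = 483
K(W, b) = 6 - b
K(326, R)/(-450383) - 257370/(-141809) = (6 - 1*483)/(-450383) - 257370/(-141809) = (6 - 483)*(-1/450383) - 257370*(-1/141809) = -477*(-1/450383) + 257370/141809 = 477/450383 + 257370/141809 = 115982715603/63868362847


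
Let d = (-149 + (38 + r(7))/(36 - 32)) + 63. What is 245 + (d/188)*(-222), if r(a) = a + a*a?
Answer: 59935/188 ≈ 318.80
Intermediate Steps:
r(a) = a + a²
d = -125/2 (d = (-149 + (38 + 7*(1 + 7))/(36 - 32)) + 63 = (-149 + (38 + 7*8)/4) + 63 = (-149 + (38 + 56)*(¼)) + 63 = (-149 + 94*(¼)) + 63 = (-149 + 47/2) + 63 = -251/2 + 63 = -125/2 ≈ -62.500)
245 + (d/188)*(-222) = 245 - 125/2/188*(-222) = 245 - 125/2*1/188*(-222) = 245 - 125/376*(-222) = 245 + 13875/188 = 59935/188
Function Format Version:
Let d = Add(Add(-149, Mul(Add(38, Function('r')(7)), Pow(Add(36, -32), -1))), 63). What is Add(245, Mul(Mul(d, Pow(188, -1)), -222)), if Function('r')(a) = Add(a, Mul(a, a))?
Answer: Rational(59935, 188) ≈ 318.80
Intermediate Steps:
Function('r')(a) = Add(a, Pow(a, 2))
d = Rational(-125, 2) (d = Add(Add(-149, Mul(Add(38, Mul(7, Add(1, 7))), Pow(Add(36, -32), -1))), 63) = Add(Add(-149, Mul(Add(38, Mul(7, 8)), Pow(4, -1))), 63) = Add(Add(-149, Mul(Add(38, 56), Rational(1, 4))), 63) = Add(Add(-149, Mul(94, Rational(1, 4))), 63) = Add(Add(-149, Rational(47, 2)), 63) = Add(Rational(-251, 2), 63) = Rational(-125, 2) ≈ -62.500)
Add(245, Mul(Mul(d, Pow(188, -1)), -222)) = Add(245, Mul(Mul(Rational(-125, 2), Pow(188, -1)), -222)) = Add(245, Mul(Mul(Rational(-125, 2), Rational(1, 188)), -222)) = Add(245, Mul(Rational(-125, 376), -222)) = Add(245, Rational(13875, 188)) = Rational(59935, 188)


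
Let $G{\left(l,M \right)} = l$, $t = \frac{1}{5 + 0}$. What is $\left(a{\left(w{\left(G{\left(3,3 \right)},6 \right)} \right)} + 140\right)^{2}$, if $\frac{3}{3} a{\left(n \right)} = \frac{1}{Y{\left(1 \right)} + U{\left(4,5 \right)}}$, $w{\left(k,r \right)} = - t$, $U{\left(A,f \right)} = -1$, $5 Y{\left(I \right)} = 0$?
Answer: $19321$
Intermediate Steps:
$Y{\left(I \right)} = 0$ ($Y{\left(I \right)} = \frac{1}{5} \cdot 0 = 0$)
$t = \frac{1}{5} \approx 0.2$
$w{\left(k,r \right)} = - \frac{1}{5}$ ($w{\left(k,r \right)} = \left(-1\right) \frac{1}{5} = - \frac{1}{5}$)
$a{\left(n \right)} = -1$ ($a{\left(n \right)} = \frac{1}{0 - 1} = \frac{1}{-1} = -1$)
$\left(a{\left(w{\left(G{\left(3,3 \right)},6 \right)} \right)} + 140\right)^{2} = \left(-1 + 140\right)^{2} = 139^{2} = 19321$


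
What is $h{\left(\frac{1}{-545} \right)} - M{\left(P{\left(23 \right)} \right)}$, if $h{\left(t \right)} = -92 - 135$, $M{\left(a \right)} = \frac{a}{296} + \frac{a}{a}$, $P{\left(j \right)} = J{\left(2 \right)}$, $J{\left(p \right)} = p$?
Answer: $- \frac{33745}{148} \approx -228.01$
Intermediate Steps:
$P{\left(j \right)} = 2$
$M{\left(a \right)} = 1 + \frac{a}{296}$ ($M{\left(a \right)} = a \frac{1}{296} + 1 = \frac{a}{296} + 1 = 1 + \frac{a}{296}$)
$h{\left(t \right)} = -227$
$h{\left(\frac{1}{-545} \right)} - M{\left(P{\left(23 \right)} \right)} = -227 - \left(1 + \frac{1}{296} \cdot 2\right) = -227 - \left(1 + \frac{1}{148}\right) = -227 - \frac{149}{148} = - \frac{33745}{148}$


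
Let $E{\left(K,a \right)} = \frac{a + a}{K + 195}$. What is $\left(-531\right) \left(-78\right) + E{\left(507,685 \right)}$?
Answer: $\frac{14538403}{351} \approx 41420.0$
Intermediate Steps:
$E{\left(K,a \right)} = \frac{2 a}{195 + K}$
$\left(-531\right) \left(-78\right) + E{\left(507,685 \right)} = \left(-531\right) \left(-78\right) + 2 \cdot 685 \frac{1}{195 + 507} = 41418 + 2 \cdot 685 \cdot \frac{1}{702} = 41418 + \frac{685}{351} = \frac{14538403}{351}$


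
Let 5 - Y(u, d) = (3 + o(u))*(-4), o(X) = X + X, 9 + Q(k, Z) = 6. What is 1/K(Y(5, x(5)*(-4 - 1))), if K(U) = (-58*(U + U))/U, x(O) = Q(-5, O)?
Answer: -1/116 ≈ -0.0086207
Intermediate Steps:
Q(k, Z) = -3 (Q(k, Z) = -9 + 6 = -3)
x(O) = -3
o(X) = 2*X
Y(u, d) = 17 + 8*u (Y(u, d) = 5 - (3 + 2*u)*(-4) = 5 - (-12 - 8*u) = 5 + (12 + 8*u) = 17 + 8*u)
K(U) = -116 (K(U) = (-116*U)/U = -116)
1/K(Y(5, x(5)*(-4 - 1))) = 1/(-116) = -1/116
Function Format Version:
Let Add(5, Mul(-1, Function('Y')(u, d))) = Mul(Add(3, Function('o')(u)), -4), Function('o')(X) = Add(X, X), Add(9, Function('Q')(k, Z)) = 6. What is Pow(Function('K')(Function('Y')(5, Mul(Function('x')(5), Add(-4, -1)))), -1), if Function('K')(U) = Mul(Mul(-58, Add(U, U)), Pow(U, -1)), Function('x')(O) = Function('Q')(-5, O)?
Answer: Rational(-1, 116) ≈ -0.0086207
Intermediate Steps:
Function('Q')(k, Z) = -3 (Function('Q')(k, Z) = Add(-9, 6) = -3)
Function('x')(O) = -3
Function('o')(X) = Mul(2, X)
Function('Y')(u, d) = Add(17, Mul(8, u)) (Function('Y')(u, d) = Add(5, Mul(-1, Mul(Add(3, Mul(2, u)), -4))) = Add(5, Mul(-1, Add(-12, Mul(-8, u)))) = Add(5, Add(12, Mul(8, u))) = Add(17, Mul(8, u)))
Function('K')(U) = -116 (Function('K')(U) = Mul(Mul(-58, Mul(2, U)), Pow(U, -1)) = Mul(Mul(-116, U), Pow(U, -1)) = -116)
Pow(Function('K')(Function('Y')(5, Mul(Function('x')(5), Add(-4, -1)))), -1) = Pow(-116, -1) = Rational(-1, 116)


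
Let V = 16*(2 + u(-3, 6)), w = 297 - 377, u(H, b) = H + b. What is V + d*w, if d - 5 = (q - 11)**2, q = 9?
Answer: -640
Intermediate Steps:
d = 9 (d = 5 + (9 - 11)**2 = 5 + (-2)**2 = 5 + 4 = 9)
w = -80
V = 80 (V = 16*(2 + (-3 + 6)) = 16*(2 + 3) = 16*5 = 80)
V + d*w = 80 + 9*(-80) = 80 - 720 = -640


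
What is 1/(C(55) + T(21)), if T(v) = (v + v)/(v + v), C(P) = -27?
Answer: -1/26 ≈ -0.038462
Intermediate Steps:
T(v) = 1 (T(v) = (2*v)/((2*v)) = (2*v)*(1/(2*v)) = 1)
1/(C(55) + T(21)) = 1/(-27 + 1) = 1/(-26) = -1/26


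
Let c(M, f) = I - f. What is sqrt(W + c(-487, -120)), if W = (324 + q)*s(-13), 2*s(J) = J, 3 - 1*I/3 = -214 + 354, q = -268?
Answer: I*sqrt(655) ≈ 25.593*I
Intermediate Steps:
I = -411 (I = 9 - 3*(-214 + 354) = 9 - 3*140 = 9 - 420 = -411)
s(J) = J/2
c(M, f) = -411 - f
W = -364 (W = (324 - 268)*((1/2)*(-13)) = 56*(-13/2) = -364)
sqrt(W + c(-487, -120)) = sqrt(-364 + (-411 - 1*(-120))) = sqrt(-364 + (-411 + 120)) = sqrt(-364 - 291) = sqrt(-655) = I*sqrt(655)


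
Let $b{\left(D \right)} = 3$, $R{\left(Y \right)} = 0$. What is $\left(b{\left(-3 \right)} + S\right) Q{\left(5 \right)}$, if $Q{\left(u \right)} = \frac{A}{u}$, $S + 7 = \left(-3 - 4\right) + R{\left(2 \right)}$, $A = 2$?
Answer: $- \frac{22}{5} \approx -4.4$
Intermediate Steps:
$S = -14$ ($S = -7 + \left(\left(-3 - 4\right) + 0\right) = -7 + \left(-7 + 0\right) = -7 - 7 = -14$)
$Q{\left(u \right)} = \frac{2}{u}$
$\left(b{\left(-3 \right)} + S\right) Q{\left(5 \right)} = \left(3 - 14\right) \frac{2}{5} = - 11 \cdot 2 \cdot \frac{1}{5} = \left(-11\right) \frac{2}{5} = - \frac{22}{5}$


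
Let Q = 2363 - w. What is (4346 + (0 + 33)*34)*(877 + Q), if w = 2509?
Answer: 3997108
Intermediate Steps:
Q = -146 (Q = 2363 - 1*2509 = 2363 - 2509 = -146)
(4346 + (0 + 33)*34)*(877 + Q) = (4346 + (0 + 33)*34)*(877 - 146) = (4346 + 33*34)*731 = (4346 + 1122)*731 = 5468*731 = 3997108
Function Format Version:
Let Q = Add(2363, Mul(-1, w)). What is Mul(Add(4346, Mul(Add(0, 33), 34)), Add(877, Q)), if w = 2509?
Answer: 3997108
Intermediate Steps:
Q = -146 (Q = Add(2363, Mul(-1, 2509)) = Add(2363, -2509) = -146)
Mul(Add(4346, Mul(Add(0, 33), 34)), Add(877, Q)) = Mul(Add(4346, Mul(Add(0, 33), 34)), Add(877, -146)) = Mul(Add(4346, Mul(33, 34)), 731) = Mul(Add(4346, 1122), 731) = Mul(5468, 731) = 3997108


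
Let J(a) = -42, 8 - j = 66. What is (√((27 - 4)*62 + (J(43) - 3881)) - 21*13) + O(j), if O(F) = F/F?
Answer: -272 + I*√2497 ≈ -272.0 + 49.97*I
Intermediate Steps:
j = -58 (j = 8 - 1*66 = 8 - 66 = -58)
O(F) = 1
(√((27 - 4)*62 + (J(43) - 3881)) - 21*13) + O(j) = (√((27 - 4)*62 + (-42 - 3881)) - 21*13) + 1 = (√(23*62 - 3923) - 273) + 1 = (√(1426 - 3923) - 273) + 1 = (√(-2497) - 273) + 1 = (I*√2497 - 273) + 1 = (-273 + I*√2497) + 1 = -272 + I*√2497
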